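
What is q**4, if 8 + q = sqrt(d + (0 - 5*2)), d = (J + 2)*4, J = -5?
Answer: (8 - I*sqrt(22))**4 ≈ -3868.0 - 6303.9*I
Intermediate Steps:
d = -12 (d = (-5 + 2)*4 = -3*4 = -12)
q = -8 + I*sqrt(22) (q = -8 + sqrt(-12 + (0 - 5*2)) = -8 + sqrt(-12 + (0 - 10)) = -8 + sqrt(-12 - 10) = -8 + sqrt(-22) = -8 + I*sqrt(22) ≈ -8.0 + 4.6904*I)
q**4 = (-8 + I*sqrt(22))**4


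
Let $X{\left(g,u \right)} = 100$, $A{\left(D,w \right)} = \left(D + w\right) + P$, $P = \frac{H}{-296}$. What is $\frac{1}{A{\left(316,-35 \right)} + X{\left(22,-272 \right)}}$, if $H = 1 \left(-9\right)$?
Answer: $\frac{296}{112785} \approx 0.0026245$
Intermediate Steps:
$H = -9$
$P = \frac{9}{296}$ ($P = - \frac{9}{-296} = \left(-9\right) \left(- \frac{1}{296}\right) = \frac{9}{296} \approx 0.030405$)
$A{\left(D,w \right)} = \frac{9}{296} + D + w$ ($A{\left(D,w \right)} = \left(D + w\right) + \frac{9}{296} = \frac{9}{296} + D + w$)
$\frac{1}{A{\left(316,-35 \right)} + X{\left(22,-272 \right)}} = \frac{1}{\left(\frac{9}{296} + 316 - 35\right) + 100} = \frac{1}{\frac{83185}{296} + 100} = \frac{1}{\frac{112785}{296}} = \frac{296}{112785}$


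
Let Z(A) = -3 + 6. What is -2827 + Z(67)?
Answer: -2824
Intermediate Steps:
Z(A) = 3
-2827 + Z(67) = -2827 + 3 = -2824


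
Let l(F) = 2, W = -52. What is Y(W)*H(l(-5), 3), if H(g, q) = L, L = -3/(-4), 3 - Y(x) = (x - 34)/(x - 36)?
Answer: 267/176 ≈ 1.5170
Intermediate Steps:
Y(x) = 3 - (-34 + x)/(-36 + x) (Y(x) = 3 - (x - 34)/(x - 36) = 3 - (-34 + x)/(-36 + x))
L = ¾ (L = -3*(-¼) = ¾ ≈ 0.75000)
H(g, q) = ¾
Y(W)*H(l(-5), 3) = (2*(-37 - 52)/(-36 - 52))*(¾) = (2*(-89)/(-88))*(¾) = (2*(-1/88)*(-89))*(¾) = (89/44)*(¾) = 267/176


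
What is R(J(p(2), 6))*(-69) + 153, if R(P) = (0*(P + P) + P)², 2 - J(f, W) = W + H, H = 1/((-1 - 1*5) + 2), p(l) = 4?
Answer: -13077/16 ≈ -817.31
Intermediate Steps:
H = -¼ (H = 1/((-1 - 5) + 2) = 1/(-6 + 2) = 1/(-4) = -¼ ≈ -0.25000)
J(f, W) = 9/4 - W (J(f, W) = 2 - (W - ¼) = 2 - (-¼ + W) = 2 + (¼ - W) = 9/4 - W)
R(P) = P² (R(P) = (0*(2*P) + P)² = (0 + P)² = P²)
R(J(p(2), 6))*(-69) + 153 = (9/4 - 1*6)²*(-69) + 153 = (9/4 - 6)²*(-69) + 153 = (-15/4)²*(-69) + 153 = (225/16)*(-69) + 153 = -15525/16 + 153 = -13077/16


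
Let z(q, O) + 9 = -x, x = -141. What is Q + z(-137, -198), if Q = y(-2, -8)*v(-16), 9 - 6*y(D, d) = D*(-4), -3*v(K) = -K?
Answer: 1180/9 ≈ 131.11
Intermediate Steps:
v(K) = K/3 (v(K) = -(-1)*K/3 = K/3)
y(D, d) = 3/2 + 2*D/3 (y(D, d) = 3/2 - D*(-4)/6 = 3/2 - (-2)*D/3 = 3/2 + 2*D/3)
z(q, O) = 132 (z(q, O) = -9 - 1*(-141) = -9 + 141 = 132)
Q = -8/9 (Q = (3/2 + (⅔)*(-2))*((⅓)*(-16)) = (3/2 - 4/3)*(-16/3) = (⅙)*(-16/3) = -8/9 ≈ -0.88889)
Q + z(-137, -198) = -8/9 + 132 = 1180/9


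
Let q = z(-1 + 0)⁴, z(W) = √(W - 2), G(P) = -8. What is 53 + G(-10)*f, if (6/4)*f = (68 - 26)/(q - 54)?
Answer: 2609/45 ≈ 57.978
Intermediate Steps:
z(W) = √(-2 + W)
q = 9 (q = (√(-2 + (-1 + 0)))⁴ = (√(-2 - 1))⁴ = (√(-3))⁴ = (I*√3)⁴ = 9)
f = -28/45 (f = 2*((68 - 26)/(9 - 54))/3 = 2*(42/(-45))/3 = 2*(42*(-1/45))/3 = (⅔)*(-14/15) = -28/45 ≈ -0.62222)
53 + G(-10)*f = 53 - 8*(-28/45) = 53 + 224/45 = 2609/45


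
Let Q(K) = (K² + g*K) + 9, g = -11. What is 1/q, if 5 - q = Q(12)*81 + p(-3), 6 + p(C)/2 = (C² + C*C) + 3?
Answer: -1/1726 ≈ -0.00057937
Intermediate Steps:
p(C) = -6 + 4*C² (p(C) = -12 + 2*((C² + C*C) + 3) = -12 + 2*((C² + C²) + 3) = -12 + 2*(2*C² + 3) = -12 + 2*(3 + 2*C²) = -12 + (6 + 4*C²) = -6 + 4*C²)
Q(K) = 9 + K² - 11*K (Q(K) = (K² - 11*K) + 9 = 9 + K² - 11*K)
q = -1726 (q = 5 - ((9 + 12² - 11*12)*81 + (-6 + 4*(-3)²)) = 5 - ((9 + 144 - 132)*81 + (-6 + 4*9)) = 5 - (21*81 + (-6 + 36)) = 5 - (1701 + 30) = 5 - 1*1731 = 5 - 1731 = -1726)
1/q = 1/(-1726) = -1/1726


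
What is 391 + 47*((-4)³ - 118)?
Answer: -8163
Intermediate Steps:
391 + 47*((-4)³ - 118) = 391 + 47*(-64 - 118) = 391 + 47*(-182) = 391 - 8554 = -8163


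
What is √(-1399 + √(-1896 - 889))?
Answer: √(-1399 + I*√2785) ≈ 0.7053 + 37.41*I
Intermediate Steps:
√(-1399 + √(-1896 - 889)) = √(-1399 + √(-2785)) = √(-1399 + I*√2785)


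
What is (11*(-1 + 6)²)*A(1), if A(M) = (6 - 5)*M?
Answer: 275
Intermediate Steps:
A(M) = M (A(M) = 1*M = M)
(11*(-1 + 6)²)*A(1) = (11*(-1 + 6)²)*1 = (11*5²)*1 = (11*25)*1 = 275*1 = 275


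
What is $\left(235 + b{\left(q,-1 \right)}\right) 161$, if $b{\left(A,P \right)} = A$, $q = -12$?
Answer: $35903$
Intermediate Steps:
$\left(235 + b{\left(q,-1 \right)}\right) 161 = \left(235 - 12\right) 161 = 223 \cdot 161 = 35903$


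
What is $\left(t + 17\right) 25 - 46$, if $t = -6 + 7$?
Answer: $404$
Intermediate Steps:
$t = 1$
$\left(t + 17\right) 25 - 46 = \left(1 + 17\right) 25 - 46 = 18 \cdot 25 - 46 = 450 - 46 = 404$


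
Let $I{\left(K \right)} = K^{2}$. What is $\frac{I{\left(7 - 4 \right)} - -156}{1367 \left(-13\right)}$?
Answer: $- \frac{165}{17771} \approx -0.0092848$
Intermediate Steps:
$\frac{I{\left(7 - 4 \right)} - -156}{1367 \left(-13\right)} = \frac{\left(7 - 4\right)^{2} - -156}{1367 \left(-13\right)} = \frac{\left(7 - 4\right)^{2} + 156}{-17771} = \left(3^{2} + 156\right) \left(- \frac{1}{17771}\right) = \left(9 + 156\right) \left(- \frac{1}{17771}\right) = 165 \left(- \frac{1}{17771}\right) = - \frac{165}{17771}$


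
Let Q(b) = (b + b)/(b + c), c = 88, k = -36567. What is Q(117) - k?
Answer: 7496469/205 ≈ 36568.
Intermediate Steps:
Q(b) = 2*b/(88 + b) (Q(b) = (b + b)/(b + 88) = (2*b)/(88 + b) = 2*b/(88 + b))
Q(117) - k = 2*117/(88 + 117) - 1*(-36567) = 2*117/205 + 36567 = 2*117*(1/205) + 36567 = 234/205 + 36567 = 7496469/205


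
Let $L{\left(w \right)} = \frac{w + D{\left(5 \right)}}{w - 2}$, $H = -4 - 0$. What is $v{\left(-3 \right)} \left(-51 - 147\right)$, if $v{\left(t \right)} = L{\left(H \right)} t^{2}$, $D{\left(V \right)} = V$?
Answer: $297$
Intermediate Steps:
$H = -4$ ($H = -4 + 0 = -4$)
$L{\left(w \right)} = \frac{5 + w}{-2 + w}$ ($L{\left(w \right)} = \frac{w + 5}{w - 2} = \frac{5 + w}{-2 + w}$)
$v{\left(t \right)} = - \frac{t^{2}}{6}$ ($v{\left(t \right)} = \frac{5 - 4}{-2 - 4} t^{2} = \frac{1}{-6} \cdot 1 t^{2} = \left(- \frac{1}{6}\right) 1 t^{2} = - \frac{t^{2}}{6}$)
$v{\left(-3 \right)} \left(-51 - 147\right) = - \frac{\left(-3\right)^{2}}{6} \left(-51 - 147\right) = \left(- \frac{1}{6}\right) 9 \left(-198\right) = \left(- \frac{3}{2}\right) \left(-198\right) = 297$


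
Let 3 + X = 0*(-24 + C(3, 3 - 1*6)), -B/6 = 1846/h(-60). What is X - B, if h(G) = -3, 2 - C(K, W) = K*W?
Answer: -3695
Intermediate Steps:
C(K, W) = 2 - K*W
B = 3692 (B = -11076/(-3) = -11076*(-1)/3 = -6*(-1846/3) = 3692)
X = -3 (X = -3 + 0*(-24 + (2 - 1*3*(3 - 1*6))) = -3 + 0*(-24 + (2 - 1*3*(3 - 6))) = -3 + 0*(-24 + (2 - 1*3*(-3))) = -3 + 0*(-24 + (2 + 9)) = -3 + 0*(-24 + 11) = -3 + 0*(-13) = -3 + 0 = -3)
X - B = -3 - 1*3692 = -3 - 3692 = -3695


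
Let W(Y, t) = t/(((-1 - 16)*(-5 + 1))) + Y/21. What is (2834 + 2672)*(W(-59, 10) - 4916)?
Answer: -9668329525/357 ≈ -2.7082e+7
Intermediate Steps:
W(Y, t) = Y/21 + t/68 (W(Y, t) = t/((-17*(-4))) + Y*(1/21) = t/68 + Y/21 = Y/21 + t/68)
(2834 + 2672)*(W(-59, 10) - 4916) = (2834 + 2672)*(((1/21)*(-59) + (1/68)*10) - 4916) = 5506*((-59/21 + 5/34) - 4916) = 5506*(-1901/714 - 4916) = 5506*(-3511925/714) = -9668329525/357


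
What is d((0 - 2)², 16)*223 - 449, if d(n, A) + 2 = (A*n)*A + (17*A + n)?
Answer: 289005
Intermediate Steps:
d(n, A) = -2 + n + 17*A + n*A² (d(n, A) = -2 + ((A*n)*A + (17*A + n)) = -2 + (n*A² + (n + 17*A)) = -2 + (n + 17*A + n*A²) = -2 + n + 17*A + n*A²)
d((0 - 2)², 16)*223 - 449 = (-2 + (0 - 2)² + 17*16 + (0 - 2)²*16²)*223 - 449 = (-2 + (-2)² + 272 + (-2)²*256)*223 - 449 = (-2 + 4 + 272 + 4*256)*223 - 449 = (-2 + 4 + 272 + 1024)*223 - 449 = 1298*223 - 449 = 289454 - 449 = 289005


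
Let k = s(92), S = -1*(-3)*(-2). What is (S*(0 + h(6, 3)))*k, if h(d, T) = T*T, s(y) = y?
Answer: -4968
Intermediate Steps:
h(d, T) = T²
S = -6 (S = 3*(-2) = -6)
k = 92
(S*(0 + h(6, 3)))*k = -6*(0 + 3²)*92 = -6*(0 + 9)*92 = -6*9*92 = -54*92 = -4968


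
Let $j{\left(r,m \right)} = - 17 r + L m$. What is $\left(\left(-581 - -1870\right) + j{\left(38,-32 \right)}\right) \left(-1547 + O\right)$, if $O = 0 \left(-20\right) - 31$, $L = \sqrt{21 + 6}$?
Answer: $-1014654 + 151488 \sqrt{3} \approx -7.5227 \cdot 10^{5}$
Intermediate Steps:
$L = 3 \sqrt{3}$ ($L = \sqrt{27} = 3 \sqrt{3} \approx 5.1962$)
$j{\left(r,m \right)} = - 17 r + 3 m \sqrt{3}$ ($j{\left(r,m \right)} = - 17 r + 3 \sqrt{3} m = - 17 r + 3 m \sqrt{3}$)
$O = -31$ ($O = 0 - 31 = -31$)
$\left(\left(-581 - -1870\right) + j{\left(38,-32 \right)}\right) \left(-1547 + O\right) = \left(\left(-581 - -1870\right) + \left(\left(-17\right) 38 + 3 \left(-32\right) \sqrt{3}\right)\right) \left(-1547 - 31\right) = \left(\left(-581 + 1870\right) - \left(646 + 96 \sqrt{3}\right)\right) \left(-1578\right) = \left(1289 - \left(646 + 96 \sqrt{3}\right)\right) \left(-1578\right) = \left(643 - 96 \sqrt{3}\right) \left(-1578\right) = -1014654 + 151488 \sqrt{3}$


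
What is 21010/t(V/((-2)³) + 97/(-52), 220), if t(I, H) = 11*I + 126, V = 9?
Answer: 2185040/9683 ≈ 225.66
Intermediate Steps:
t(I, H) = 126 + 11*I
21010/t(V/((-2)³) + 97/(-52), 220) = 21010/(126 + 11*(9/((-2)³) + 97/(-52))) = 21010/(126 + 11*(9/(-8) + 97*(-1/52))) = 21010/(126 + 11*(9*(-⅛) - 97/52)) = 21010/(126 + 11*(-9/8 - 97/52)) = 21010/(126 + 11*(-311/104)) = 21010/(126 - 3421/104) = 21010/(9683/104) = 21010*(104/9683) = 2185040/9683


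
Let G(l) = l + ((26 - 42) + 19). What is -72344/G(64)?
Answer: -72344/67 ≈ -1079.8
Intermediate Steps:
G(l) = 3 + l (G(l) = l + (-16 + 19) = l + 3 = 3 + l)
-72344/G(64) = -72344/(3 + 64) = -72344/67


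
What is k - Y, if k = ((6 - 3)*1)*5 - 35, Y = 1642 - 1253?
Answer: -409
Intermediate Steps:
Y = 389
k = -20 (k = (3*1)*5 - 35 = 3*5 - 35 = 15 - 35 = -20)
k - Y = -20 - 1*389 = -20 - 389 = -409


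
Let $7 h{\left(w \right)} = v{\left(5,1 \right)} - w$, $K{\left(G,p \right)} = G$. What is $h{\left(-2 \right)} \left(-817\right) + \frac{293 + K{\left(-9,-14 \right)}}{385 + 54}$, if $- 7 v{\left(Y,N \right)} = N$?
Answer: $- \frac{4648703}{21511} \approx -216.11$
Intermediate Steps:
$v{\left(Y,N \right)} = - \frac{N}{7}$
$h{\left(w \right)} = - \frac{1}{49} - \frac{w}{7}$ ($h{\left(w \right)} = \frac{\left(- \frac{1}{7}\right) 1 - w}{7} = \frac{- \frac{1}{7} - w}{7} = - \frac{1}{49} - \frac{w}{7}$)
$h{\left(-2 \right)} \left(-817\right) + \frac{293 + K{\left(-9,-14 \right)}}{385 + 54} = \left(- \frac{1}{49} - - \frac{2}{7}\right) \left(-817\right) + \frac{293 - 9}{385 + 54} = \left(- \frac{1}{49} + \frac{2}{7}\right) \left(-817\right) + \frac{284}{439} = \frac{13}{49} \left(-817\right) + 284 \cdot \frac{1}{439} = - \frac{10621}{49} + \frac{284}{439} = - \frac{4648703}{21511}$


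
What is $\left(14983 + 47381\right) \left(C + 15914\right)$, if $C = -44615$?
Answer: $-1789909164$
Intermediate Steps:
$\left(14983 + 47381\right) \left(C + 15914\right) = \left(14983 + 47381\right) \left(-44615 + 15914\right) = 62364 \left(-28701\right) = -1789909164$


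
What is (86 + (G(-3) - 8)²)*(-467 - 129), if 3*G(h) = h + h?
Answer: -110856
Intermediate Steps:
G(h) = 2*h/3 (G(h) = (h + h)/3 = (2*h)/3 = 2*h/3)
(86 + (G(-3) - 8)²)*(-467 - 129) = (86 + ((⅔)*(-3) - 8)²)*(-467 - 129) = (86 + (-2 - 8)²)*(-596) = (86 + (-10)²)*(-596) = (86 + 100)*(-596) = 186*(-596) = -110856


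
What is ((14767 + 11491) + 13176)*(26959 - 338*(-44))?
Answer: 1649563654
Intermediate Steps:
((14767 + 11491) + 13176)*(26959 - 338*(-44)) = (26258 + 13176)*(26959 + 14872) = 39434*41831 = 1649563654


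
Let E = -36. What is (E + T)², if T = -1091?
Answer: 1270129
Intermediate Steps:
(E + T)² = (-36 - 1091)² = (-1127)² = 1270129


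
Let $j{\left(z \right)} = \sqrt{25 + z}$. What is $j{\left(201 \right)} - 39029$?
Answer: $-39029 + \sqrt{226} \approx -39014.0$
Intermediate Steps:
$j{\left(201 \right)} - 39029 = \sqrt{25 + 201} - 39029 = \sqrt{226} - 39029 = -39029 + \sqrt{226}$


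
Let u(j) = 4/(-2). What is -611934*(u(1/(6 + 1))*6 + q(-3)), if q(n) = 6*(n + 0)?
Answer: 18358020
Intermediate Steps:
q(n) = 6*n
u(j) = -2 (u(j) = 4*(-½) = -2)
-611934*(u(1/(6 + 1))*6 + q(-3)) = -611934*(-2*6 + 6*(-3)) = -611934*(-12 - 18) = -611934*(-30) = 18358020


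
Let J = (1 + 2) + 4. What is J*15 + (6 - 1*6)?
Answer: 105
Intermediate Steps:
J = 7 (J = 3 + 4 = 7)
J*15 + (6 - 1*6) = 7*15 + (6 - 1*6) = 105 + (6 - 6) = 105 + 0 = 105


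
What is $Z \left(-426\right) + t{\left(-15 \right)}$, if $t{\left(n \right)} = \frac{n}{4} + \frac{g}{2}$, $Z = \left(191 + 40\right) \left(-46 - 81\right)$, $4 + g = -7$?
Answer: $\frac{49990211}{4} \approx 1.2498 \cdot 10^{7}$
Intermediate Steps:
$g = -11$ ($g = -4 - 7 = -11$)
$Z = -29337$ ($Z = 231 \left(-127\right) = -29337$)
$t{\left(n \right)} = - \frac{11}{2} + \frac{n}{4}$ ($t{\left(n \right)} = \frac{n}{4} - \frac{11}{2} = - \frac{11}{2} + \frac{n}{4}$)
$Z \left(-426\right) + t{\left(-15 \right)} = \left(-29337\right) \left(-426\right) + \left(- \frac{11}{2} + \frac{1}{4} \left(-15\right)\right) = 12497562 - \frac{37}{4} = \frac{49990211}{4}$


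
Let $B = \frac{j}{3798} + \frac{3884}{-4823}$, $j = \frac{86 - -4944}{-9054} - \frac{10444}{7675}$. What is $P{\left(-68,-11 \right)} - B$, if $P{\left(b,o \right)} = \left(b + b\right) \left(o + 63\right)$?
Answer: $- \frac{8947173927002867}{1265298857550} \approx -7071.2$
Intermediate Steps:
$P{\left(b,o \right)} = 2 b \left(63 + o\right)$
$j = - \frac{132371}{69075}$ ($j = \left(86 + 4944\right) \left(- \frac{1}{9054}\right) - \frac{10444}{7675} = 5030 \left(- \frac{1}{9054}\right) - \frac{10444}{7675} = - \frac{5}{9} - \frac{10444}{7675} = - \frac{132371}{69075} \approx -1.9163$)
$B = - \frac{1019593590733}{1265298857550}$ ($B = - \frac{132371}{69075 \cdot 3798} + \frac{3884}{-4823} = \left(- \frac{132371}{69075}\right) \frac{1}{3798} + 3884 \left(- \frac{1}{4823}\right) = - \frac{132371}{262346850} - \frac{3884}{4823} = - \frac{1019593590733}{1265298857550} \approx -0.80581$)
$P{\left(-68,-11 \right)} - B = 2 \left(-68\right) \left(63 - 11\right) - - \frac{1019593590733}{1265298857550} = 2 \left(-68\right) 52 + \frac{1019593590733}{1265298857550} = -7072 + \frac{1019593590733}{1265298857550} = - \frac{8947173927002867}{1265298857550}$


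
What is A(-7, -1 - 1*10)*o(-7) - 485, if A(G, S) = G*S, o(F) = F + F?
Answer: -1563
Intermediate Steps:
o(F) = 2*F
A(-7, -1 - 1*10)*o(-7) - 485 = (-7*(-1 - 1*10))*(2*(-7)) - 485 = -7*(-1 - 10)*(-14) - 485 = -7*(-11)*(-14) - 485 = 77*(-14) - 485 = -1078 - 485 = -1563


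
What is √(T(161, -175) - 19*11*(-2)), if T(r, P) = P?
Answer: 9*√3 ≈ 15.588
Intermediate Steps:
√(T(161, -175) - 19*11*(-2)) = √(-175 - 19*11*(-2)) = √(-175 - 209*(-2)) = √(-175 + 418) = √243 = 9*√3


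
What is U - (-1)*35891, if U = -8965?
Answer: 26926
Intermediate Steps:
U - (-1)*35891 = -8965 - (-1)*35891 = -8965 - 1*(-35891) = -8965 + 35891 = 26926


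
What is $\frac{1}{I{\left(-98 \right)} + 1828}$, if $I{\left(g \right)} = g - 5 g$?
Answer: $\frac{1}{2220} \approx 0.00045045$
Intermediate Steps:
$I{\left(g \right)} = - 4 g$
$\frac{1}{I{\left(-98 \right)} + 1828} = \frac{1}{\left(-4\right) \left(-98\right) + 1828} = \frac{1}{392 + 1828} = \frac{1}{2220}$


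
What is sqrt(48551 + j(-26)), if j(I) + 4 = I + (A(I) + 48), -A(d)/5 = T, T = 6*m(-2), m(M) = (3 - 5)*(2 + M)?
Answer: sqrt(48569) ≈ 220.38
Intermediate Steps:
m(M) = -4 - 2*M (m(M) = -2*(2 + M) = -4 - 2*M)
T = 0 (T = 6*(-4 - 2*(-2)) = 6*(-4 + 4) = 6*0 = 0)
A(d) = 0 (A(d) = -5*0 = 0)
j(I) = 44 + I (j(I) = -4 + (I + (0 + 48)) = -4 + (I + 48) = -4 + (48 + I) = 44 + I)
sqrt(48551 + j(-26)) = sqrt(48551 + (44 - 26)) = sqrt(48551 + 18) = sqrt(48569)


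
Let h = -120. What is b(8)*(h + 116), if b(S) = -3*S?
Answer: 96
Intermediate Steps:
b(8)*(h + 116) = (-3*8)*(-120 + 116) = -24*(-4) = 96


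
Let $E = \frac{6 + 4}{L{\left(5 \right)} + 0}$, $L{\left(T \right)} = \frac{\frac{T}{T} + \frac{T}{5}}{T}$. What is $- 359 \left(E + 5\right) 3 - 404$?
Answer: $-32714$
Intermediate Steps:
$L{\left(T \right)} = \frac{1 + \frac{T}{5}}{T}$ ($L{\left(T \right)} = \frac{1 + T \frac{1}{5}}{T} = \frac{1 + \frac{T}{5}}{T}$)
$E = 25$ ($E = \frac{6 + 4}{\frac{5 + 5}{5 \cdot 5} + 0} = \frac{10}{\frac{1}{5} \cdot \frac{1}{5} \cdot 10 + 0} = \frac{10}{\frac{2}{5} + 0} = \frac{10}{\frac{2}{5}} = 10 \cdot \frac{5}{2} = 25$)
$- 359 \left(E + 5\right) 3 - 404 = - 359 \left(25 + 5\right) 3 - 404 = - 359 \cdot 30 \cdot 3 - 404 = \left(-359\right) 90 - 404 = -32310 - 404 = -32714$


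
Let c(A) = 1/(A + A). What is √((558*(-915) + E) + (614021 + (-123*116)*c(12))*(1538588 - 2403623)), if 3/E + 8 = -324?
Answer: I*√14622202942999359/166 ≈ 7.2845e+5*I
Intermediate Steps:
E = -3/332 (E = 3/(-8 - 324) = 3/(-332) = 3*(-1/332) = -3/332 ≈ -0.0090361)
c(A) = 1/(2*A)
√((558*(-915) + E) + (614021 + (-123*116)*c(12))*(1538588 - 2403623)) = √((558*(-915) - 3/332) + (614021 + (-123*116)*((½)/12))*(1538588 - 2403623)) = √((-510570 - 3/332) + (614021 - 7134/12)*(-865035)) = √(-169509243/332 + (614021 - 14268*1/24)*(-865035)) = √(-169509243/332 + (614021 - 1189/2)*(-865035)) = √(-169509243/332 + (1226853/2)*(-865035)) = √(-169509243/332 - 1061270784855/2) = √(-176171119795173/332) = I*√14622202942999359/166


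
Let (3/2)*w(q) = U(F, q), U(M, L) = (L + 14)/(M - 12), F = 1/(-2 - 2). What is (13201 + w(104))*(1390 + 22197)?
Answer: 45749415961/147 ≈ 3.1122e+8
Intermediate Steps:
F = -1/4 (F = 1/(-4) = -1/4 ≈ -0.25000)
U(M, L) = (14 + L)/(-12 + M)
w(q) = -16/21 - 8*q/147 (w(q) = 2*((14 + q)/(-12 - 1/4))/3 = 2*((14 + q)/(-49/4))/3 = 2*(-4*(14 + q)/49)/3 = 2*(-8/7 - 4*q/49)/3 = -16/21 - 8*q/147)
(13201 + w(104))*(1390 + 22197) = (13201 + (-16/21 - 8/147*104))*(1390 + 22197) = (13201 + (-16/21 - 832/147))*23587 = (13201 - 944/147)*23587 = (1939603/147)*23587 = 45749415961/147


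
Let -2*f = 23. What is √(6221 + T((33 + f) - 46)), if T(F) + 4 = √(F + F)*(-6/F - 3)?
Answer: √(304633 - 945*I)/7 ≈ 78.848 - 0.1223*I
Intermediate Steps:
f = -23/2 (f = -½*23 = -23/2 ≈ -11.500)
T(F) = -4 + √2*√F*(-3 - 6/F) (T(F) = -4 + √(F + F)*(-6/F - 3) = -4 + √(2*F)*(-3 - 6/F) = -4 + (√2*√F)*(-3 - 6/F) = -4 + √2*√F*(-3 - 6/F))
√(6221 + T((33 + f) - 46)) = √(6221 + (-4 - 6*√2/√((33 - 23/2) - 46) - 3*√2*√((33 - 23/2) - 46))) = √(6221 + (-4 - 6*√2/√(43/2 - 46) - 3*√2*√(43/2 - 46))) = √(6221 + (-4 - 6*√2/√(-49/2) - 3*√2*√(-49/2))) = √(6221 + (-4 - 6*√2*(-I*√2/7) - 3*√2*7*I*√2/2)) = √(6221 + (-4 + 12*I/7 - 21*I)) = √(6221 + (-4 - 135*I/7)) = √(6217 - 135*I/7)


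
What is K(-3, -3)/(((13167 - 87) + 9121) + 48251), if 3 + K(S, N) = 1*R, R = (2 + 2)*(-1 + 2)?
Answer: 1/70452 ≈ 1.4194e-5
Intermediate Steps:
R = 4 (R = 4*1 = 4)
K(S, N) = 1 (K(S, N) = -3 + 1*4 = -3 + 4 = 1)
K(-3, -3)/(((13167 - 87) + 9121) + 48251) = 1/(((13167 - 87) + 9121) + 48251) = 1/((13080 + 9121) + 48251) = 1/(22201 + 48251) = 1/70452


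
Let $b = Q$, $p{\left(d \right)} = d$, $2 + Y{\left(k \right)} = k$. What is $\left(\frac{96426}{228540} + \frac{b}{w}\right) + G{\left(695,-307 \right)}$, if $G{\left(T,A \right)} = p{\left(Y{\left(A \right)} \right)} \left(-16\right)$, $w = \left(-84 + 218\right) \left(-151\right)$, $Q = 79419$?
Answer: $\frac{951926369886}{192678265} \approx 4940.5$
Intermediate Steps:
$Y{\left(k \right)} = -2 + k$
$b = 79419$
$w = -20234$ ($w = 134 \left(-151\right) = -20234$)
$G{\left(T,A \right)} = 32 - 16 A$ ($G{\left(T,A \right)} = \left(-2 + A\right) \left(-16\right) = 32 - 16 A$)
$\left(\frac{96426}{228540} + \frac{b}{w}\right) + G{\left(695,-307 \right)} = \left(\frac{96426}{228540} + \frac{79419}{-20234}\right) + \left(32 - -4912\right) = \left(96426 \cdot \frac{1}{228540} + 79419 \left(- \frac{1}{20234}\right)\right) + \left(32 + 4912\right) = \left(\frac{16071}{38090} - \frac{79419}{20234}\right) + 4944 = - \frac{674972274}{192678265} + 4944 = \frac{951926369886}{192678265}$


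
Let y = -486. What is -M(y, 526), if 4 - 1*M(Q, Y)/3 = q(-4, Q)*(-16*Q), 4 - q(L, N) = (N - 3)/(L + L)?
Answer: -1332624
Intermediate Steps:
q(L, N) = 4 - (-3 + N)/(2*L) (q(L, N) = 4 - (N - 3)/(L + L) = 4 - (-3 + N)/(2*L))
M(Q, Y) = 12 + 48*Q*(29/8 + Q/8) (M(Q, Y) = 12 - 3*(1/2)*(3 - Q + 8*(-4))/(-4)*(-16*Q) = 12 - 3*(1/2)*(-1/4)*(3 - Q - 32)*(-16*Q) = 12 - 3*(1/2)*(-1/4)*(-29 - Q)*(-16*Q) = 12 - 3*(29/8 + Q/8)*(-16*Q) = 12 - (-48)*Q*(29/8 + Q/8) = 12 + 48*Q*(29/8 + Q/8))
-M(y, 526) = -(12 + 6*(-486)*(29 - 486)) = -(12 + 6*(-486)*(-457)) = -(12 + 1332612) = -1*1332624 = -1332624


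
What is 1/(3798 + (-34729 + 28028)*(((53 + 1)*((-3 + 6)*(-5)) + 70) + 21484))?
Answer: -1/139001746 ≈ -7.1942e-9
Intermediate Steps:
1/(3798 + (-34729 + 28028)*(((53 + 1)*((-3 + 6)*(-5)) + 70) + 21484)) = 1/(3798 - 6701*((54*(3*(-5)) + 70) + 21484)) = 1/(3798 - 6701*((54*(-15) + 70) + 21484)) = 1/(3798 - 6701*((-810 + 70) + 21484)) = 1/(3798 - 6701*(-740 + 21484)) = 1/(3798 - 6701*20744) = 1/(3798 - 139005544) = 1/(-139001746) = -1/139001746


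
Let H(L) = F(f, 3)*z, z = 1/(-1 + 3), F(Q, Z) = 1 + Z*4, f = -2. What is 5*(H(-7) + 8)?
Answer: 145/2 ≈ 72.500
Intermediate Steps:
F(Q, Z) = 1 + 4*Z
z = ½ (z = 1/2 = ½ ≈ 0.50000)
H(L) = 13/2 (H(L) = (1 + 4*3)*(½) = (1 + 12)*(½) = 13*(½) = 13/2)
5*(H(-7) + 8) = 5*(13/2 + 8) = 5*(29/2) = 145/2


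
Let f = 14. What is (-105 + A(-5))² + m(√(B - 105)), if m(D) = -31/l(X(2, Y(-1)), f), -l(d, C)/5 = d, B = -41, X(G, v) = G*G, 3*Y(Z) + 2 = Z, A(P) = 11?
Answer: 176751/20 ≈ 8837.5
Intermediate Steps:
Y(Z) = -⅔ + Z/3
X(G, v) = G²
l(d, C) = -5*d
m(D) = 31/20 (m(D) = -31/((-5*2²)) = -31/((-5*4)) = -31/(-20) = -31*(-1/20) = 31/20)
(-105 + A(-5))² + m(√(B - 105)) = (-105 + 11)² + 31/20 = (-94)² + 31/20 = 8836 + 31/20 = 176751/20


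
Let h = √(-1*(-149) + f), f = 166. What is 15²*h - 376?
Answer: -376 + 675*√35 ≈ 3617.4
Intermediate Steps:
h = 3*√35 (h = √(-1*(-149) + 166) = √(149 + 166) = √315 = 3*√35 ≈ 17.748)
15²*h - 376 = 15²*(3*√35) - 376 = 225*(3*√35) - 376 = 675*√35 - 376 = -376 + 675*√35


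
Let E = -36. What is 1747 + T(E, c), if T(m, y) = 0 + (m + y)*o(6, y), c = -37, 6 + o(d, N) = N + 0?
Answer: 4886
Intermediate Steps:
o(d, N) = -6 + N (o(d, N) = -6 + (N + 0) = -6 + N)
T(m, y) = (-6 + y)*(m + y) (T(m, y) = 0 + (m + y)*(-6 + y) = 0 + (-6 + y)*(m + y) = (-6 + y)*(m + y))
1747 + T(E, c) = 1747 + (-6 - 37)*(-36 - 37) = 1747 - 43*(-73) = 1747 + 3139 = 4886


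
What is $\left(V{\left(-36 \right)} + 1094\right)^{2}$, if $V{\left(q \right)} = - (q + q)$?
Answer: $1359556$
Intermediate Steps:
$V{\left(q \right)} = - 2 q$
$\left(V{\left(-36 \right)} + 1094\right)^{2} = \left(\left(-2\right) \left(-36\right) + 1094\right)^{2} = \left(72 + 1094\right)^{2} = 1166^{2} = 1359556$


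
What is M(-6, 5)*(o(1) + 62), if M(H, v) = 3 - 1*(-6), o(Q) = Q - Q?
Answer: 558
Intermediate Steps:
o(Q) = 0
M(H, v) = 9 (M(H, v) = 3 + 6 = 9)
M(-6, 5)*(o(1) + 62) = 9*(0 + 62) = 9*62 = 558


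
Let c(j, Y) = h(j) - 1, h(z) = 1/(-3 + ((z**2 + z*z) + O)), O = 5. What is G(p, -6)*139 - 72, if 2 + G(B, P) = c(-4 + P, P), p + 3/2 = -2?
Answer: -98639/202 ≈ -488.31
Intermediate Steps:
h(z) = 1/(2 + 2*z**2) (h(z) = 1/(-3 + ((z**2 + z*z) + 5)) = 1/(-3 + ((z**2 + z**2) + 5)) = 1/(-3 + (2*z**2 + 5)) = 1/(-3 + (5 + 2*z**2)) = 1/(2 + 2*z**2))
c(j, Y) = -1 + 1/(2*(1 + j**2)) (c(j, Y) = 1/(2*(1 + j**2)) - 1 = -1 + 1/(2*(1 + j**2)))
p = -7/2 (p = -3/2 - 2 = -7/2 ≈ -3.5000)
G(B, P) = -2 + (-1/2 - (-4 + P)**2)/(1 + (-4 + P)**2)
G(p, -6)*139 - 72 = ((-5 - 6*(-4 - 6)**2)/(2*(1 + (-4 - 6)**2)))*139 - 72 = ((-5 - 6*(-10)**2)/(2*(1 + (-10)**2)))*139 - 72 = ((-5 - 6*100)/(2*(1 + 100)))*139 - 72 = ((1/2)*(-5 - 600)/101)*139 - 72 = ((1/2)*(1/101)*(-605))*139 - 72 = -605/202*139 - 72 = -84095/202 - 72 = -98639/202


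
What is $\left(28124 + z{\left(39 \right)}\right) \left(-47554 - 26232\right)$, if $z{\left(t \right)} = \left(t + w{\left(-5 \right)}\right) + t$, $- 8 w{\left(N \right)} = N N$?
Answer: $- \frac{8322728763}{4} \approx -2.0807 \cdot 10^{9}$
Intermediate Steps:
$w{\left(N \right)} = - \frac{N^{2}}{8}$ ($w{\left(N \right)} = - \frac{N N}{8} = - \frac{N^{2}}{8}$)
$z{\left(t \right)} = - \frac{25}{8} + 2 t$ ($z{\left(t \right)} = \left(t - \frac{\left(-5\right)^{2}}{8}\right) + t = \left(t - \frac{25}{8}\right) + t = \left(- \frac{25}{8} + t\right) + t = - \frac{25}{8} + 2 t$)
$\left(28124 + z{\left(39 \right)}\right) \left(-47554 - 26232\right) = \left(28124 + \left(- \frac{25}{8} + 2 \cdot 39\right)\right) \left(-47554 - 26232\right) = \left(28124 + \left(- \frac{25}{8} + 78\right)\right) \left(-73786\right) = \left(28124 + \frac{599}{8}\right) \left(-73786\right) = \frac{225591}{8} \left(-73786\right) = - \frac{8322728763}{4}$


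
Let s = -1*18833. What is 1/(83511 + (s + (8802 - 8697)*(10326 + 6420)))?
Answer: 1/1823008 ≈ 5.4854e-7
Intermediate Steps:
s = -18833
1/(83511 + (s + (8802 - 8697)*(10326 + 6420))) = 1/(83511 + (-18833 + (8802 - 8697)*(10326 + 6420))) = 1/(83511 + (-18833 + 105*16746)) = 1/(83511 + (-18833 + 1758330)) = 1/(83511 + 1739497) = 1/1823008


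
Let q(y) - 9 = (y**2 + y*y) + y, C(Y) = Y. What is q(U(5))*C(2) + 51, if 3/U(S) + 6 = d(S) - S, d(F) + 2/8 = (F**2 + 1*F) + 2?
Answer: 477909/6889 ≈ 69.373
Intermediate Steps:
d(F) = 7/4 + F + F**2 (d(F) = -1/4 + ((F**2 + 1*F) + 2) = -1/4 + ((F**2 + F) + 2) = -1/4 + ((F + F**2) + 2) = -1/4 + (2 + F + F**2) = 7/4 + F + F**2)
U(S) = 3/(-17/4 + S**2) (U(S) = 3/(-6 + ((7/4 + S + S**2) - S)) = 3/(-6 + (7/4 + S**2)) = 3/(-17/4 + S**2))
q(y) = 9 + y + 2*y**2 (q(y) = 9 + ((y**2 + y*y) + y) = 9 + ((y**2 + y**2) + y) = 9 + (2*y**2 + y) = 9 + (y + 2*y**2) = 9 + y + 2*y**2)
q(U(5))*C(2) + 51 = (9 + 12/(-17 + 4*5**2) + 2*(12/(-17 + 4*5**2))**2)*2 + 51 = (9 + 12/(-17 + 4*25) + 2*(12/(-17 + 4*25))**2)*2 + 51 = (9 + 12/(-17 + 100) + 2*(12/(-17 + 100))**2)*2 + 51 = (9 + 12/83 + 2*(12/83)**2)*2 + 51 = (9 + 12/83 + 2*(144/6889))*2 + 51 = (9 + 12/83 + 288/6889)*2 + 51 = (63285/6889)*2 + 51 = 126570/6889 + 51 = 477909/6889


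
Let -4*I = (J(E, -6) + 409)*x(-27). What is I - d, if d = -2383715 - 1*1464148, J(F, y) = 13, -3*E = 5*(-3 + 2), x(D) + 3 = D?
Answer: 3851028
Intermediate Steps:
x(D) = -3 + D
E = 5/3 (E = -5*(-3 + 2)/3 = -5*(-1)/3 = -⅓*(-5) = 5/3 ≈ 1.6667)
I = 3165 (I = -(13 + 409)*(-3 - 27)/4 = -211*(-30)/2 = -¼*(-12660) = 3165)
d = -3847863 (d = -2383715 - 1464148 = -3847863)
I - d = 3165 - 1*(-3847863) = 3165 + 3847863 = 3851028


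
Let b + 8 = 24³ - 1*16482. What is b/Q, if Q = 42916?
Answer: -1333/21458 ≈ -0.062121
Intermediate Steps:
b = -2666 (b = -8 + (24³ - 1*16482) = -8 + (13824 - 16482) = -8 - 2658 = -2666)
b/Q = -2666/42916 = -2666*1/42916 = -1333/21458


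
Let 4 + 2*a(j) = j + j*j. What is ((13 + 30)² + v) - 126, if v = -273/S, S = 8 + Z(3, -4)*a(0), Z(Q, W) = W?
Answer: 27295/16 ≈ 1705.9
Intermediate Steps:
a(j) = -2 + j/2 + j²/2 (a(j) = -2 + (j + j*j)/2 = -2 + (j + j²)/2 = -2 + (j/2 + j²/2) = -2 + j/2 + j²/2)
S = 16 (S = 8 - 4*(-2 + (½)*0 + (½)*0²) = 8 - 4*(-2 + 0 + (½)*0) = 8 - 4*(-2 + 0 + 0) = 8 - 4*(-2) = 8 + 8 = 16)
v = -273/16 ≈ -17.063
((13 + 30)² + v) - 126 = ((13 + 30)² - 273/16) - 126 = (43² - 273/16) - 126 = (1849 - 273/16) - 126 = 29311/16 - 126 = 27295/16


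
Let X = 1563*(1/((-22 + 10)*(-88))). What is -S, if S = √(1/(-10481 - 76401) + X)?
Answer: -√21630006749670/3822808 ≈ -1.2166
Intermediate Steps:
X = 521/352 (X = 1563*(-1/88/(-12)) = 1563*(-1/12*(-1/88)) = 1563*(1/1056) = 521/352 ≈ 1.4801)
S = √21630006749670/3822808 (S = √(1/(-10481 - 76401) + 521/352) = √(1/(-86882) + 521/352) = √(-1/86882 + 521/352) = √(22632585/15291232) = √21630006749670/3822808 ≈ 1.2166)
-S = -√21630006749670/3822808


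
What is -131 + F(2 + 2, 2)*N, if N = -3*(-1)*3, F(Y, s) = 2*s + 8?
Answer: -23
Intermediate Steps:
F(Y, s) = 8 + 2*s
N = 9 (N = 3*3 = 9)
-131 + F(2 + 2, 2)*N = -131 + (8 + 2*2)*9 = -131 + (8 + 4)*9 = -131 + 12*9 = -131 + 108 = -23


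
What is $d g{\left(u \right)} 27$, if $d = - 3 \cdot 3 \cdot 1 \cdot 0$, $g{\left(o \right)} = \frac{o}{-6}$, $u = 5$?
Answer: $0$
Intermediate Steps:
$g{\left(o \right)} = - \frac{o}{6}$ ($g{\left(o \right)} = o \left(- \frac{1}{6}\right) = - \frac{o}{6}$)
$d = 0$ ($d = - 3 \cdot 3 \cdot 0 = \left(-3\right) 0 = 0$)
$d g{\left(u \right)} 27 = 0 \left(\left(- \frac{1}{6}\right) 5\right) 27 = 0 \left(- \frac{5}{6}\right) 27 = 0 \cdot 27 = 0$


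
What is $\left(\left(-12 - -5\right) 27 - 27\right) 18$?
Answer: $-3888$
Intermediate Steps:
$\left(\left(-12 - -5\right) 27 - 27\right) 18 = \left(\left(-12 + 5\right) 27 - 27\right) 18 = \left(\left(-7\right) 27 - 27\right) 18 = \left(-189 - 27\right) 18 = \left(-216\right) 18 = -3888$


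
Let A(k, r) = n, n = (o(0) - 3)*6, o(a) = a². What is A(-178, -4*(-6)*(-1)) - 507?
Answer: -525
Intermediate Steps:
n = -18 (n = (0² - 3)*6 = (0 - 3)*6 = -3*6 = -18)
A(k, r) = -18
A(-178, -4*(-6)*(-1)) - 507 = -18 - 507 = -525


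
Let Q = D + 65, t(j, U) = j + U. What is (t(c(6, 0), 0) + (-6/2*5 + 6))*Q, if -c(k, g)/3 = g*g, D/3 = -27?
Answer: 144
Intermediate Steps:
D = -81 (D = 3*(-27) = -81)
c(k, g) = -3*g² (c(k, g) = -3*g*g = -3*g²)
t(j, U) = U + j
Q = -16 (Q = -81 + 65 = -16)
(t(c(6, 0), 0) + (-6/2*5 + 6))*Q = ((0 - 3*0²) + (-6/2*5 + 6))*(-16) = ((0 - 3*0) + (-6*½*5 + 6))*(-16) = ((0 + 0) + (-3*5 + 6))*(-16) = (0 + (-15 + 6))*(-16) = (0 - 9)*(-16) = -9*(-16) = 144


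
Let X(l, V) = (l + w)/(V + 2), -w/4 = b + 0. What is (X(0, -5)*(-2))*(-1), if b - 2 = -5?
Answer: -8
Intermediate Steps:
b = -3 (b = 2 - 5 = -3)
w = 12 (w = -4*(-3 + 0) = -4*(-3) = 12)
X(l, V) = (12 + l)/(2 + V) (X(l, V) = (l + 12)/(V + 2) = (12 + l)/(2 + V))
(X(0, -5)*(-2))*(-1) = (((12 + 0)/(2 - 5))*(-2))*(-1) = ((12/(-3))*(-2))*(-1) = (-⅓*12*(-2))*(-1) = -4*(-2)*(-1) = 8*(-1) = -8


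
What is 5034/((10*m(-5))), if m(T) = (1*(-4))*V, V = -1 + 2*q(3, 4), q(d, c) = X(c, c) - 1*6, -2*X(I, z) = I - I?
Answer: 2517/260 ≈ 9.6808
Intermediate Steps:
X(I, z) = 0 (X(I, z) = -(I - I)/2 = -½*0 = 0)
q(d, c) = -6 (q(d, c) = 0 - 1*6 = 0 - 6 = -6)
V = -13 (V = -1 + 2*(-6) = -1 - 12 = -13)
m(T) = 52 (m(T) = (1*(-4))*(-13) = -4*(-13) = 52)
5034/((10*m(-5))) = 5034/((10*52)) = 5034/520 = 5034*(1/520) = 2517/260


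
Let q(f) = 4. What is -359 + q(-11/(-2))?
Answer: -355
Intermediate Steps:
-359 + q(-11/(-2)) = -359 + 4 = -355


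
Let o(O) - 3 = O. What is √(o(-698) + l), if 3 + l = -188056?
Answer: I*√188754 ≈ 434.46*I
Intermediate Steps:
l = -188059 (l = -3 - 188056 = -188059)
o(O) = 3 + O
√(o(-698) + l) = √((3 - 698) - 188059) = √(-695 - 188059) = √(-188754) = I*√188754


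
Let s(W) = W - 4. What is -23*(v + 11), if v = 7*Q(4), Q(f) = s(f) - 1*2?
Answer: 69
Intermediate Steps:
s(W) = -4 + W
Q(f) = -6 + f (Q(f) = (-4 + f) - 1*2 = (-4 + f) - 2 = -6 + f)
v = -14 (v = 7*(-6 + 4) = 7*(-2) = -14)
-23*(v + 11) = -23*(-14 + 11) = -23*(-3) = 69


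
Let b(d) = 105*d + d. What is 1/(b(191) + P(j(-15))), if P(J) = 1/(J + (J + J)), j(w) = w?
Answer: 45/911069 ≈ 4.9393e-5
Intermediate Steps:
P(J) = 1/(3*J) (P(J) = 1/(J + 2*J) = 1/(3*J))
b(d) = 106*d
1/(b(191) + P(j(-15))) = 1/(106*191 + (⅓)/(-15)) = 1/(20246 + (⅓)*(-1/15)) = 1/(20246 - 1/45) = 1/(911069/45) = 45/911069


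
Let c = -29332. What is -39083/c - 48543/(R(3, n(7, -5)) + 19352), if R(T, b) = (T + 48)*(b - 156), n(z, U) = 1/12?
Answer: -2660251/909292 ≈ -2.9256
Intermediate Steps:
n(z, U) = 1/12
R(T, b) = (-156 + b)*(48 + T) (R(T, b) = (48 + T)*(-156 + b) = (-156 + b)*(48 + T))
-39083/c - 48543/(R(3, n(7, -5)) + 19352) = -39083/(-29332) - 48543/((-7488 - 156*3 + 48*(1/12) + 3*(1/12)) + 19352) = -39083*(-1/29332) - 48543/((-7488 - 468 + 4 + ¼) + 19352) = 39083/29332 - 48543/(-31807/4 + 19352) = 39083/29332 - 48543/45601/4 = 39083/29332 - 48543*4/45601 = 39083/29332 - 132/31 = -2660251/909292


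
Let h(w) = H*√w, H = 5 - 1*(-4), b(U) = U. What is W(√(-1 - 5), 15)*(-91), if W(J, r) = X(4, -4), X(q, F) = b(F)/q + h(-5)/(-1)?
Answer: 91 + 819*I*√5 ≈ 91.0 + 1831.3*I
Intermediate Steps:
H = 9 (H = 5 + 4 = 9)
h(w) = 9*√w
X(q, F) = F/q - 9*I*√5 (X(q, F) = F/q + (9*√(-5))/(-1) = F/q + (9*(I*√5))*(-1) = F/q + (9*I*√5)*(-1) = F/q - 9*I*√5)
W(J, r) = -1 - 9*I*√5 (W(J, r) = -4/4 - 9*I*√5 = -4*¼ - 9*I*√5 = -1 - 9*I*√5)
W(√(-1 - 5), 15)*(-91) = (-1 - 9*I*√5)*(-91) = 91 + 819*I*√5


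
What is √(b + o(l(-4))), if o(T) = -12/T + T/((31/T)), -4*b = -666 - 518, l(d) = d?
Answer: √287835/31 ≈ 17.307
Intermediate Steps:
b = 296 (b = -(-666 - 518)/4 = -¼*(-1184) = 296)
o(T) = -12/T + T²/31 (o(T) = -12/T + T*(T/31) = -12/T + T²/31)
√(b + o(l(-4))) = √(296 + (1/31)*(-372 + (-4)³)/(-4)) = √(296 + (1/31)*(-¼)*(-372 - 64)) = √(296 + (1/31)*(-¼)*(-436)) = √(296 + 109/31) = √(9285/31) = √287835/31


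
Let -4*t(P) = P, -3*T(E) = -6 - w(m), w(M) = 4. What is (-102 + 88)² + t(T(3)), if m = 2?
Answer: 1171/6 ≈ 195.17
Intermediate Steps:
T(E) = 10/3 (T(E) = -(-6 - 1*4)/3 = -(-6 - 4)/3 = -⅓*(-10) = 10/3)
t(P) = -P/4
(-102 + 88)² + t(T(3)) = (-102 + 88)² - ¼*10/3 = (-14)² - ⅚ = 196 - ⅚ = 1171/6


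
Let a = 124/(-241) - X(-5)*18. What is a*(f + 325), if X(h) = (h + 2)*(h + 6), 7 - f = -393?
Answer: 9345250/241 ≈ 38777.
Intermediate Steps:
f = 400 (f = 7 - 1*(-393) = 7 + 393 = 400)
X(h) = (2 + h)*(6 + h)
a = 12890/241 (a = 124/(-241) - (12 + (-5)² + 8*(-5))*18 = 124*(-1/241) - (12 + 25 - 40)*18 = -124/241 - (-3)*18 = -124/241 - 1*(-54) = -124/241 + 54 = 12890/241 ≈ 53.485)
a*(f + 325) = 12890*(400 + 325)/241 = (12890/241)*725 = 9345250/241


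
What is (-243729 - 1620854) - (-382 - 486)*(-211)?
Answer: -2047731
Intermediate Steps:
(-243729 - 1620854) - (-382 - 486)*(-211) = -1864583 - (-868)*(-211) = -1864583 - 1*183148 = -1864583 - 183148 = -2047731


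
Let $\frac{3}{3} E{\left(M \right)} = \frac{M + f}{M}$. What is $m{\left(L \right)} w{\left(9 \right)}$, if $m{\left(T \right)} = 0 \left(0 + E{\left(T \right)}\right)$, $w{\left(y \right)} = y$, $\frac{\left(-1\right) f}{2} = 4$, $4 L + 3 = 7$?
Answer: $0$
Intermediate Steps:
$L = 1$ ($L = - \frac{3}{4} + \frac{1}{4} \cdot 7 = - \frac{3}{4} + \frac{7}{4} = 1$)
$f = -8$ ($f = \left(-2\right) 4 = -8$)
$E{\left(M \right)} = \frac{-8 + M}{M}$ ($E{\left(M \right)} = \frac{M - 8}{M} = \frac{-8 + M}{M}$)
$m{\left(T \right)} = 0$ ($m{\left(T \right)} = 0 \left(0 + \frac{-8 + T}{T}\right) = 0 \frac{-8 + T}{T} = 0$)
$m{\left(L \right)} w{\left(9 \right)} = 0 \cdot 9 = 0$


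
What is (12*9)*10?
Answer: 1080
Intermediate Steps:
(12*9)*10 = 108*10 = 1080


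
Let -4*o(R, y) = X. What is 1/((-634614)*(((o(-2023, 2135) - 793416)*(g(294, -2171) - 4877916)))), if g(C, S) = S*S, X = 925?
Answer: -2/165880307674452525 ≈ -1.2057e-17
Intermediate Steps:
g(C, S) = S²
o(R, y) = -925/4 (o(R, y) = -¼*925 = -925/4)
1/((-634614)*(((o(-2023, 2135) - 793416)*(g(294, -2171) - 4877916)))) = 1/((-634614)*(((-925/4 - 793416)*((-2171)² - 4877916)))) = -(-4/(3174589*(4713241 - 4877916)))/634614 = -1/(634614*((-3174589/4*(-164675)))) = -1/(634614*522775443575/4) = -1/634614*4/522775443575 = -2/165880307674452525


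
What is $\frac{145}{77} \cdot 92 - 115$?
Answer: $\frac{4485}{77} \approx 58.247$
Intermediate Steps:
$\frac{145}{77} \cdot 92 - 115 = \frac{13340}{77} - 115 = \frac{4485}{77}$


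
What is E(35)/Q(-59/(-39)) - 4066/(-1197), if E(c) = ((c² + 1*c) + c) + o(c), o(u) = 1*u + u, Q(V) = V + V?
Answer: 3379057/7434 ≈ 454.54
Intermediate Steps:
Q(V) = 2*V
o(u) = 2*u (o(u) = u + u = 2*u)
E(c) = c² + 4*c (E(c) = ((c² + 1*c) + c) + 2*c = ((c² + c) + c) + 2*c = ((c + c²) + c) + 2*c = (c² + 2*c) + 2*c = c² + 4*c)
E(35)/Q(-59/(-39)) - 4066/(-1197) = (35*(4 + 35))/((2*(-59/(-39)))) - 4066/(-1197) = (35*39)/((2*(-59*(-1/39)))) - 4066*(-1/1197) = 1365/((2*(59/39))) + 214/63 = 1365/(118/39) + 214/63 = 1365*(39/118) + 214/63 = 53235/118 + 214/63 = 3379057/7434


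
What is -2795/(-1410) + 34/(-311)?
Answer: 164261/87702 ≈ 1.8729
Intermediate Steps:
-2795/(-1410) + 34/(-311) = -2795*(-1/1410) + 34*(-1/311) = 559/282 - 34/311 = 164261/87702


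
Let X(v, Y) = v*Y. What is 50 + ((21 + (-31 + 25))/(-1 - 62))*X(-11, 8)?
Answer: 1490/21 ≈ 70.952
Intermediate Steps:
X(v, Y) = Y*v
50 + ((21 + (-31 + 25))/(-1 - 62))*X(-11, 8) = 50 + ((21 + (-31 + 25))/(-1 - 62))*(8*(-11)) = 50 + ((21 - 6)/(-63))*(-88) = 50 + (15*(-1/63))*(-88) = 50 - 5/21*(-88) = 50 + 440/21 = 1490/21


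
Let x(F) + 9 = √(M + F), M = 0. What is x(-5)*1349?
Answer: -12141 + 1349*I*√5 ≈ -12141.0 + 3016.5*I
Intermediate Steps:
x(F) = -9 + √F (x(F) = -9 + √(0 + F) = -9 + √F)
x(-5)*1349 = (-9 + √(-5))*1349 = (-9 + I*√5)*1349 = -12141 + 1349*I*√5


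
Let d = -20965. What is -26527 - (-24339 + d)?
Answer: 18777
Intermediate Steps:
-26527 - (-24339 + d) = -26527 - (-24339 - 20965) = -26527 - 1*(-45304) = -26527 + 45304 = 18777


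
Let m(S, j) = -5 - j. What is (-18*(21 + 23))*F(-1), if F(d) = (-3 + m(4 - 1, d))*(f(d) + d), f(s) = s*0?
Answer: -5544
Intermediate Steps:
f(s) = 0
F(d) = d*(-8 - d) (F(d) = (-3 + (-5 - d))*(0 + d) = (-8 - d)*d = d*(-8 - d))
(-18*(21 + 23))*F(-1) = (-18*(21 + 23))*(-(-8 - 1*(-1))) = (-18*44)*(-(-8 + 1)) = -(-792)*(-7) = -792*7 = -5544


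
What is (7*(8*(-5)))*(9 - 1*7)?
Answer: -560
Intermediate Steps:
(7*(8*(-5)))*(9 - 1*7) = (7*(-40))*(9 - 7) = -280*2 = -560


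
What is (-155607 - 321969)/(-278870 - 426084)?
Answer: 238788/352477 ≈ 0.67746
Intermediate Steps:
(-155607 - 321969)/(-278870 - 426084) = -477576/(-704954) = -477576*(-1/704954) = 238788/352477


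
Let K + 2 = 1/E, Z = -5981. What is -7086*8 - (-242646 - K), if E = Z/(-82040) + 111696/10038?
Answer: 40837626906484/219608979 ≈ 1.8596e+5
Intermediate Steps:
E = 219608979/19607560 (E = -5981/(-82040) + 111696/10038 = -5981*(-1/82040) + 111696*(1/10038) = 5981/82040 + 18616/1673 = 219608979/19607560 ≈ 11.200)
K = -419610398/219608979 (K = -2 + 1/(219608979/19607560) = -2 + 19607560/219608979 = -419610398/219608979 ≈ -1.9107)
-7086*8 - (-242646 - K) = -7086*8 - (-242646 - 1*(-419610398/219608979)) = -56688 - (-242646 + 419610398/219608979) = -56688 - 1*(-53286820708036/219608979) = -56688 + 53286820708036/219608979 = 40837626906484/219608979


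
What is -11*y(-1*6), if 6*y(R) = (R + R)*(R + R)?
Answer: -264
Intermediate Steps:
y(R) = 2*R²/3 (y(R) = ((R + R)*(R + R))/6 = ((2*R)*(2*R))/6 = (4*R²)/6 = 2*R²/3)
-11*y(-1*6) = -22*(-1*6)²/3 = -22*(-6)²/3 = -22*36/3 = -11*24 = -264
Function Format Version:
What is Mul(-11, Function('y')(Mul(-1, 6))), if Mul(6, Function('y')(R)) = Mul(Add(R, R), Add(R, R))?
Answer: -264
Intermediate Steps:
Function('y')(R) = Mul(Rational(2, 3), Pow(R, 2)) (Function('y')(R) = Mul(Rational(1, 6), Mul(Add(R, R), Add(R, R))) = Mul(Rational(1, 6), Mul(Mul(2, R), Mul(2, R))) = Mul(Rational(1, 6), Mul(4, Pow(R, 2))) = Mul(Rational(2, 3), Pow(R, 2)))
Mul(-11, Function('y')(Mul(-1, 6))) = Mul(-11, Mul(Rational(2, 3), Pow(Mul(-1, 6), 2))) = Mul(-11, Mul(Rational(2, 3), Pow(-6, 2))) = Mul(-11, Mul(Rational(2, 3), 36)) = Mul(-11, 24) = -264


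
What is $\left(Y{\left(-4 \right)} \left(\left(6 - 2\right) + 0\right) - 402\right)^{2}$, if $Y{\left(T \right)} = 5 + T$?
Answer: $158404$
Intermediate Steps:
$\left(Y{\left(-4 \right)} \left(\left(6 - 2\right) + 0\right) - 402\right)^{2} = \left(\left(5 - 4\right) \left(\left(6 - 2\right) + 0\right) - 402\right)^{2} = \left(1 \left(\left(6 - 2\right) + 0\right) - 402\right)^{2} = \left(1 \left(4 + 0\right) - 402\right)^{2} = \left(1 \cdot 4 - 402\right)^{2} = \left(4 - 402\right)^{2} = \left(-398\right)^{2} = 158404$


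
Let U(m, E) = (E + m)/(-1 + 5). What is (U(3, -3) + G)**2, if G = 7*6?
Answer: 1764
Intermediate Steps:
U(m, E) = E/4 + m/4 (U(m, E) = (E + m)/4 = (E + m)*(1/4) = E/4 + m/4)
G = 42
(U(3, -3) + G)**2 = (((1/4)*(-3) + (1/4)*3) + 42)**2 = ((-3/4 + 3/4) + 42)**2 = (0 + 42)**2 = 42**2 = 1764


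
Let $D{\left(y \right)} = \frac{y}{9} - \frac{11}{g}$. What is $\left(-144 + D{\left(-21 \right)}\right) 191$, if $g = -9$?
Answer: $- \frac{249446}{9} \approx -27716.0$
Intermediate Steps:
$D{\left(y \right)} = \frac{11}{9} + \frac{y}{9}$ ($D{\left(y \right)} = \frac{y}{9} - \frac{11}{-9} = y \frac{1}{9} - - \frac{11}{9} = \frac{y}{9} + \frac{11}{9} = \frac{11}{9} + \frac{y}{9}$)
$\left(-144 + D{\left(-21 \right)}\right) 191 = \left(-144 + \left(\frac{11}{9} + \frac{1}{9} \left(-21\right)\right)\right) 191 = \left(-144 + \left(\frac{11}{9} - \frac{7}{3}\right)\right) 191 = \left(-144 - \frac{10}{9}\right) 191 = \left(- \frac{1306}{9}\right) 191 = - \frac{249446}{9}$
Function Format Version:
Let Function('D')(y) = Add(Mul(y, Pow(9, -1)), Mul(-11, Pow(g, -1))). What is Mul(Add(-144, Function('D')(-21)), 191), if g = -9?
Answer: Rational(-249446, 9) ≈ -27716.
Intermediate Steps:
Function('D')(y) = Add(Rational(11, 9), Mul(Rational(1, 9), y)) (Function('D')(y) = Add(Mul(y, Pow(9, -1)), Mul(-11, Pow(-9, -1))) = Add(Mul(y, Rational(1, 9)), Mul(-11, Rational(-1, 9))) = Add(Mul(Rational(1, 9), y), Rational(11, 9)) = Add(Rational(11, 9), Mul(Rational(1, 9), y)))
Mul(Add(-144, Function('D')(-21)), 191) = Mul(Add(-144, Add(Rational(11, 9), Mul(Rational(1, 9), -21))), 191) = Mul(Add(-144, Add(Rational(11, 9), Rational(-7, 3))), 191) = Mul(Add(-144, Rational(-10, 9)), 191) = Mul(Rational(-1306, 9), 191) = Rational(-249446, 9)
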